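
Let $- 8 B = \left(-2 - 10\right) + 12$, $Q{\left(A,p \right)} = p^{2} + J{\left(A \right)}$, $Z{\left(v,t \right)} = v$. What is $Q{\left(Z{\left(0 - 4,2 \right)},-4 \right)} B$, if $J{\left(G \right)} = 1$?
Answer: $0$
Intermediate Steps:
$Q{\left(A,p \right)} = 1 + p^{2}$ ($Q{\left(A,p \right)} = p^{2} + 1 = 1 + p^{2}$)
$B = 0$ ($B = - \frac{\left(-2 - 10\right) + 12}{8} = - \frac{-12 + 12}{8} = \left(- \frac{1}{8}\right) 0 = 0$)
$Q{\left(Z{\left(0 - 4,2 \right)},-4 \right)} B = \left(1 + \left(-4\right)^{2}\right) 0 = \left(1 + 16\right) 0 = 17 \cdot 0 = 0$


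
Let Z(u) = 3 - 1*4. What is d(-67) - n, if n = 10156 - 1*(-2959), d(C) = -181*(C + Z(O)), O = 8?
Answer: -807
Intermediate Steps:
Z(u) = -1 (Z(u) = 3 - 4 = -1)
d(C) = 181 - 181*C (d(C) = -181*(C - 1) = -181*(-1 + C) = 181 - 181*C)
n = 13115 (n = 10156 + 2959 = 13115)
d(-67) - n = (181 - 181*(-67)) - 1*13115 = (181 + 12127) - 13115 = 12308 - 13115 = -807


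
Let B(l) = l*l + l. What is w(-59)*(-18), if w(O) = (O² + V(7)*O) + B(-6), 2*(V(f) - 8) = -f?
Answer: -58419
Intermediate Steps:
V(f) = 8 - f/2 (V(f) = 8 + (-f)/2 = 8 - f/2)
B(l) = l + l² (B(l) = l² + l = l + l²)
w(O) = 30 + O² + 9*O/2 (w(O) = (O² + (8 - ½*7)*O) - 6*(1 - 6) = (O² + (8 - 7/2)*O) - 6*(-5) = (O² + 9*O/2) + 30 = 30 + O² + 9*O/2)
w(-59)*(-18) = (30 + (-59)² + (9/2)*(-59))*(-18) = (30 + 3481 - 531/2)*(-18) = (6491/2)*(-18) = -58419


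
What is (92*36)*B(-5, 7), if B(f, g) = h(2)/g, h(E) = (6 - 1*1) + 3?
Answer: 26496/7 ≈ 3785.1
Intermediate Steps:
h(E) = 8 (h(E) = (6 - 1) + 3 = 5 + 3 = 8)
B(f, g) = 8/g
(92*36)*B(-5, 7) = (92*36)*(8/7) = 3312*(8*(⅐)) = 3312*(8/7) = 26496/7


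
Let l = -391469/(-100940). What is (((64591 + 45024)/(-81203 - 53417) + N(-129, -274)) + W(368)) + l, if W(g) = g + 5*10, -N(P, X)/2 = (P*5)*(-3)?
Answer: -1171650368173/339713570 ≈ -3448.9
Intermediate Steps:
N(P, X) = 30*P (N(P, X) = -2*P*5*(-3) = -2*5*P*(-3) = -(-30)*P = 30*P)
W(g) = 50 + g (W(g) = g + 50 = 50 + g)
l = 391469/100940 (l = -391469*(-1/100940) = 391469/100940 ≈ 3.8782)
(((64591 + 45024)/(-81203 - 53417) + N(-129, -274)) + W(368)) + l = (((64591 + 45024)/(-81203 - 53417) + 30*(-129)) + (50 + 368)) + 391469/100940 = ((109615/(-134620) - 3870) + 418) + 391469/100940 = ((109615*(-1/134620) - 3870) + 418) + 391469/100940 = ((-21923/26924 - 3870) + 418) + 391469/100940 = (-104217803/26924 + 418) + 391469/100940 = -92963571/26924 + 391469/100940 = -1171650368173/339713570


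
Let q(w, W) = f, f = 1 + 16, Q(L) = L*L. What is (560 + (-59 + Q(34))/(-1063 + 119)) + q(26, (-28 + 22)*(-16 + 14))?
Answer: 543591/944 ≈ 575.84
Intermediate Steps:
Q(L) = L²
f = 17
q(w, W) = 17
(560 + (-59 + Q(34))/(-1063 + 119)) + q(26, (-28 + 22)*(-16 + 14)) = (560 + (-59 + 34²)/(-1063 + 119)) + 17 = (560 + (-59 + 1156)/(-944)) + 17 = (560 + 1097*(-1/944)) + 17 = (560 - 1097/944) + 17 = 527543/944 + 17 = 543591/944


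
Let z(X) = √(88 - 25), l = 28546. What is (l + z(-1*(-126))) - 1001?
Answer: 27545 + 3*√7 ≈ 27553.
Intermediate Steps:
z(X) = 3*√7 (z(X) = √63 = 3*√7)
(l + z(-1*(-126))) - 1001 = (28546 + 3*√7) - 1001 = 27545 + 3*√7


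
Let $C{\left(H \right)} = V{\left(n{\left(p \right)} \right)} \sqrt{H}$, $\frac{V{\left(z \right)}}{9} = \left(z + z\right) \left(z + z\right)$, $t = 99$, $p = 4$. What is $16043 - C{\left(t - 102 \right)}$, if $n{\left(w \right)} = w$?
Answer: $16043 - 576 i \sqrt{3} \approx 16043.0 - 997.66 i$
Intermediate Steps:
$V{\left(z \right)} = 36 z^{2}$ ($V{\left(z \right)} = 9 \left(z + z\right) \left(z + z\right) = 9 \cdot 2 z 2 z = 9 \cdot 4 z^{2} = 36 z^{2}$)
$C{\left(H \right)} = 576 \sqrt{H}$ ($C{\left(H \right)} = 36 \cdot 4^{2} \sqrt{H} = 36 \cdot 16 \sqrt{H} = 576 \sqrt{H}$)
$16043 - C{\left(t - 102 \right)} = 16043 - 576 \sqrt{99 - 102} = 16043 - 576 \sqrt{-3} = 16043 - 576 i \sqrt{3}$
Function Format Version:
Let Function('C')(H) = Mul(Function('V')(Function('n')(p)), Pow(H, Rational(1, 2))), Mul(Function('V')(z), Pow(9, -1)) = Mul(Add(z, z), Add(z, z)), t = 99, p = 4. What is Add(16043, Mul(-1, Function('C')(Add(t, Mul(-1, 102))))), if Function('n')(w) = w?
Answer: Add(16043, Mul(-576, I, Pow(3, Rational(1, 2)))) ≈ Add(16043., Mul(-997.66, I))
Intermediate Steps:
Function('V')(z) = Mul(36, Pow(z, 2)) (Function('V')(z) = Mul(9, Mul(Add(z, z), Add(z, z))) = Mul(9, Mul(Mul(2, z), Mul(2, z))) = Mul(9, Mul(4, Pow(z, 2))) = Mul(36, Pow(z, 2)))
Function('C')(H) = Mul(576, Pow(H, Rational(1, 2))) (Function('C')(H) = Mul(Mul(36, Pow(4, 2)), Pow(H, Rational(1, 2))) = Mul(Mul(36, 16), Pow(H, Rational(1, 2))) = Mul(576, Pow(H, Rational(1, 2))))
Add(16043, Mul(-1, Function('C')(Add(t, Mul(-1, 102))))) = Add(16043, Mul(-1, Mul(576, Pow(Add(99, Mul(-1, 102)), Rational(1, 2))))) = Add(16043, Mul(-1, Mul(576, Pow(Add(99, -102), Rational(1, 2))))) = Add(16043, Mul(-1, Mul(576, Pow(-3, Rational(1, 2))))) = Add(16043, Mul(-1, Mul(576, Mul(I, Pow(3, Rational(1, 2)))))) = Add(16043, Mul(-1, Mul(576, I, Pow(3, Rational(1, 2))))) = Add(16043, Mul(-576, I, Pow(3, Rational(1, 2))))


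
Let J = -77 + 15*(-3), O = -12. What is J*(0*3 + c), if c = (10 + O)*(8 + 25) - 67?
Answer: 16226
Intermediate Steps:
c = -133 (c = (10 - 12)*(8 + 25) - 67 = -2*33 - 67 = -66 - 67 = -133)
J = -122 (J = -77 - 45 = -122)
J*(0*3 + c) = -122*(0*3 - 133) = -122*(0 - 133) = -122*(-133) = 16226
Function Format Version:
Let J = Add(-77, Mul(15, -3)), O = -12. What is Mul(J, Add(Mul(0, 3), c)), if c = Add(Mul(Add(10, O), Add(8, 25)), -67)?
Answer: 16226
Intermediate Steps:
c = -133 (c = Add(Mul(Add(10, -12), Add(8, 25)), -67) = Add(Mul(-2, 33), -67) = Add(-66, -67) = -133)
J = -122 (J = Add(-77, -45) = -122)
Mul(J, Add(Mul(0, 3), c)) = Mul(-122, Add(Mul(0, 3), -133)) = Mul(-122, Add(0, -133)) = Mul(-122, -133) = 16226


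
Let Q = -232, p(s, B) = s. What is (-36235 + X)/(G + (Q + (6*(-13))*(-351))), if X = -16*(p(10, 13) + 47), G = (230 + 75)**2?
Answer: -37147/120171 ≈ -0.30912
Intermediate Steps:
G = 93025 (G = 305**2 = 93025)
X = -912 (X = -16*(10 + 47) = -16*57 = -912)
(-36235 + X)/(G + (Q + (6*(-13))*(-351))) = (-36235 - 912)/(93025 + (-232 + (6*(-13))*(-351))) = -37147/(93025 + (-232 - 78*(-351))) = -37147/(93025 + (-232 + 27378)) = -37147/(93025 + 27146) = -37147/120171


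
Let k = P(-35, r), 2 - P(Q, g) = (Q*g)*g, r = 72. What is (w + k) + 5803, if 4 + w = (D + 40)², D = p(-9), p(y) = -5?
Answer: 188466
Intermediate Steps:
D = -5
w = 1221 (w = -4 + (-5 + 40)² = -4 + 35² = -4 + 1225 = 1221)
P(Q, g) = 2 - Q*g² (P(Q, g) = 2 - Q*g*g = 2 - Q*g²)
k = 181442 (k = 2 - 1*(-35)*72² = 2 - 1*(-35)*5184 = 2 + 181440 = 181442)
(w + k) + 5803 = (1221 + 181442) + 5803 = 182663 + 5803 = 188466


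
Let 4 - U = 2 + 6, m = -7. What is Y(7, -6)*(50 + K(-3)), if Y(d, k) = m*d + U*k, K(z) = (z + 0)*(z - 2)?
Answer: -1625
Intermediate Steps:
U = -4 (U = 4 - (2 + 6) = 4 - 1*8 = 4 - 8 = -4)
K(z) = z*(-2 + z)
Y(d, k) = -7*d - 4*k
Y(7, -6)*(50 + K(-3)) = (-7*7 - 4*(-6))*(50 - 3*(-2 - 3)) = (-49 + 24)*(50 - 3*(-5)) = -25*(50 + 15) = -25*65 = -1625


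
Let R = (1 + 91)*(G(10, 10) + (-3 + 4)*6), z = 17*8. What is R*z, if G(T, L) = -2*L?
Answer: -175168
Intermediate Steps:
z = 136
R = -1288 (R = (1 + 91)*(-2*10 + (-3 + 4)*6) = 92*(-20 + 1*6) = 92*(-20 + 6) = 92*(-14) = -1288)
R*z = -1288*136 = -175168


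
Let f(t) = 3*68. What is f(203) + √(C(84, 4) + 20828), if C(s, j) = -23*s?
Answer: 204 + 4*√1181 ≈ 341.46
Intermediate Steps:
f(t) = 204
f(203) + √(C(84, 4) + 20828) = 204 + √(-23*84 + 20828) = 204 + √(-1932 + 20828) = 204 + √18896 = 204 + 4*√1181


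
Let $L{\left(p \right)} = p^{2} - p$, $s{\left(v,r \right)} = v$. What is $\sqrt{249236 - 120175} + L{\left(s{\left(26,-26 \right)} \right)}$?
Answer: $650 + \sqrt{129061} \approx 1009.3$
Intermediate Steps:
$\sqrt{249236 - 120175} + L{\left(s{\left(26,-26 \right)} \right)} = \sqrt{249236 - 120175} + 26 \left(-1 + 26\right) = \sqrt{129061} + 26 \cdot 25 = \sqrt{129061} + 650 = 650 + \sqrt{129061}$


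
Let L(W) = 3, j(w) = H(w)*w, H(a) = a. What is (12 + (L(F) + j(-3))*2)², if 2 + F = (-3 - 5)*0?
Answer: 1296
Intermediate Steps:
F = -2 (F = -2 + (-3 - 5)*0 = -2 - 8*0 = -2 + 0 = -2)
j(w) = w² (j(w) = w*w = w²)
(12 + (L(F) + j(-3))*2)² = (12 + (3 + (-3)²)*2)² = (12 + (3 + 9)*2)² = (12 + 12*2)² = (12 + 24)² = 36² = 1296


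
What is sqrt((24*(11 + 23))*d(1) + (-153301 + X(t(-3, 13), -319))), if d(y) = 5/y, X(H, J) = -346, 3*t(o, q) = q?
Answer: I*sqrt(149567) ≈ 386.74*I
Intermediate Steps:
t(o, q) = q/3
sqrt((24*(11 + 23))*d(1) + (-153301 + X(t(-3, 13), -319))) = sqrt((24*(11 + 23))*(5/1) + (-153301 - 346)) = sqrt((24*34)*(5*1) - 153647) = sqrt(816*5 - 153647) = sqrt(4080 - 153647) = sqrt(-149567) = I*sqrt(149567)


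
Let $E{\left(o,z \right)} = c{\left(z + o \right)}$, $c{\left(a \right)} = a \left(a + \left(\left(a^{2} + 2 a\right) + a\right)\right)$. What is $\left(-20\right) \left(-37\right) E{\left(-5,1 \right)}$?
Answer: $0$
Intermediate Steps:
$c{\left(a \right)} = a \left(a^{2} + 4 a\right)$ ($c{\left(a \right)} = a \left(a + \left(a^{2} + 3 a\right)\right) = a \left(a^{2} + 4 a\right)$)
$E{\left(o,z \right)} = \left(o + z\right)^{2} \left(4 + o + z\right)$ ($E{\left(o,z \right)} = \left(z + o\right)^{2} \left(4 + \left(z + o\right)\right) = \left(o + z\right)^{2} \left(4 + \left(o + z\right)\right) = \left(o + z\right)^{2} \left(4 + o + z\right)$)
$\left(-20\right) \left(-37\right) E{\left(-5,1 \right)} = \left(-20\right) \left(-37\right) \left(-5 + 1\right)^{2} \left(4 - 5 + 1\right) = 740 \left(-4\right)^{2} \cdot 0 = 740 \cdot 16 \cdot 0 = 740 \cdot 0 = 0$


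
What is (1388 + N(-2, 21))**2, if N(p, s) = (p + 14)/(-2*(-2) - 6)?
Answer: 1909924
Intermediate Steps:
N(p, s) = -7 - p/2 (N(p, s) = (14 + p)/(4 - 6) = (14 + p)/(-2) = (14 + p)*(-1/2) = -7 - p/2)
(1388 + N(-2, 21))**2 = (1388 + (-7 - 1/2*(-2)))**2 = (1388 + (-7 + 1))**2 = (1388 - 6)**2 = 1382**2 = 1909924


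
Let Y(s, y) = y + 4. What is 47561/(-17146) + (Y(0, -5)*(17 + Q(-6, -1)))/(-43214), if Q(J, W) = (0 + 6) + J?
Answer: -30220729/10896283 ≈ -2.7735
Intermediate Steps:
Y(s, y) = 4 + y
Q(J, W) = 6 + J
47561/(-17146) + (Y(0, -5)*(17 + Q(-6, -1)))/(-43214) = 47561/(-17146) + ((4 - 5)*(17 + (6 - 6)))/(-43214) = 47561*(-1/17146) - (17 + 0)*(-1/43214) = -47561/17146 - 1*17*(-1/43214) = -47561/17146 - 17*(-1/43214) = -47561/17146 + 1/2542 = -30220729/10896283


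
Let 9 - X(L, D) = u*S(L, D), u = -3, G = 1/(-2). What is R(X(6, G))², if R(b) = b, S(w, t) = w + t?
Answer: 2601/4 ≈ 650.25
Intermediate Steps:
G = -½ ≈ -0.50000
S(w, t) = t + w
X(L, D) = 9 + 3*D + 3*L (X(L, D) = 9 - (-3)*(D + L) = 9 - (-3*D - 3*L) = 9 + (3*D + 3*L) = 9 + 3*D + 3*L)
R(X(6, G))² = (9 + 3*(-½) + 3*6)² = (9 - 3/2 + 18)² = (51/2)² = 2601/4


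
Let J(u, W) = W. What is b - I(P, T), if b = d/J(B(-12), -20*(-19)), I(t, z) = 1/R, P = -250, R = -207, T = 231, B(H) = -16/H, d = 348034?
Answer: 36021709/39330 ≈ 915.88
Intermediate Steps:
I(t, z) = -1/207 (I(t, z) = 1/(-207) = -1/207)
b = 174017/190 (b = 348034/((-20*(-19))) = 348034/380 = 348034*(1/380) = 174017/190 ≈ 915.88)
b - I(P, T) = 174017/190 - 1*(-1/207) = 174017/190 + 1/207 = 36021709/39330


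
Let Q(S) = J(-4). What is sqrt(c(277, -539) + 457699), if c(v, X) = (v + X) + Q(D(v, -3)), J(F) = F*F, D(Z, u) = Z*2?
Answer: sqrt(457453) ≈ 676.35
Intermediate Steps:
D(Z, u) = 2*Z
J(F) = F**2
Q(S) = 16 (Q(S) = (-4)**2 = 16)
c(v, X) = 16 + X + v (c(v, X) = (v + X) + 16 = (X + v) + 16 = 16 + X + v)
sqrt(c(277, -539) + 457699) = sqrt((16 - 539 + 277) + 457699) = sqrt(-246 + 457699) = sqrt(457453)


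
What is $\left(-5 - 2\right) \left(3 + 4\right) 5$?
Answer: $-245$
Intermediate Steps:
$\left(-5 - 2\right) \left(3 + 4\right) 5 = \left(-5 - 2\right) 7 \cdot 5 = \left(-7\right) 7 \cdot 5 = \left(-49\right) 5 = -245$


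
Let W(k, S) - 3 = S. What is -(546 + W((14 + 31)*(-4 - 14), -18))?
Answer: -531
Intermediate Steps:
W(k, S) = 3 + S
-(546 + W((14 + 31)*(-4 - 14), -18)) = -(546 + (3 - 18)) = -(546 - 15) = -1*531 = -531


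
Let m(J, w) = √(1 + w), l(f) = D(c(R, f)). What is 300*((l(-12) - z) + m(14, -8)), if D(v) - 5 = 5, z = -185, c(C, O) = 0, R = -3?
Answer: 58500 + 300*I*√7 ≈ 58500.0 + 793.73*I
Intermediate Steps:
D(v) = 10 (D(v) = 5 + 5 = 10)
l(f) = 10
300*((l(-12) - z) + m(14, -8)) = 300*((10 - 1*(-185)) + √(1 - 8)) = 300*((10 + 185) + √(-7)) = 300*(195 + I*√7) = 58500 + 300*I*√7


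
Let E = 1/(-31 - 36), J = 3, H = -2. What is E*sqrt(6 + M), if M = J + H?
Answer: -sqrt(7)/67 ≈ -0.039489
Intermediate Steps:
M = 1 (M = 3 - 2 = 1)
E = -1/67 (E = 1/(-67) = -1/67 ≈ -0.014925)
E*sqrt(6 + M) = -sqrt(6 + 1)/67 = -sqrt(7)/67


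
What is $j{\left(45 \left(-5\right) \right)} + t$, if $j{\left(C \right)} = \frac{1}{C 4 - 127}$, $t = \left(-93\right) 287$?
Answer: $- \frac{27411658}{1027} \approx -26691.0$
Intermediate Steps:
$t = -26691$
$j{\left(C \right)} = \frac{1}{-127 + 4 C}$ ($j{\left(C \right)} = \frac{1}{4 C - 127} = \frac{1}{-127 + 4 C}$)
$j{\left(45 \left(-5\right) \right)} + t = \frac{1}{-127 + 4 \cdot 45 \left(-5\right)} - 26691 = \frac{1}{-127 + 4 \left(-225\right)} - 26691 = \frac{1}{-127 - 900} - 26691 = \frac{1}{-1027} - 26691 = - \frac{1}{1027} - 26691 = - \frac{27411658}{1027}$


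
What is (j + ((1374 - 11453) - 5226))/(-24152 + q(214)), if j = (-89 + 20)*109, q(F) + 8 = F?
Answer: 11413/11973 ≈ 0.95323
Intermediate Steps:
q(F) = -8 + F
j = -7521 (j = -69*109 = -7521)
(j + ((1374 - 11453) - 5226))/(-24152 + q(214)) = (-7521 + ((1374 - 11453) - 5226))/(-24152 + (-8 + 214)) = (-7521 + (-10079 - 5226))/(-24152 + 206) = (-7521 - 15305)/(-23946) = -22826*(-1/23946) = 11413/11973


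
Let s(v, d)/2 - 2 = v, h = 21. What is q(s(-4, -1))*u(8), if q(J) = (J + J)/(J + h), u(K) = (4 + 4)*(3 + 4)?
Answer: -448/17 ≈ -26.353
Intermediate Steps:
u(K) = 56 (u(K) = 8*7 = 56)
s(v, d) = 4 + 2*v
q(J) = 2*J/(21 + J) (q(J) = (J + J)/(J + 21) = (2*J)/(21 + J) = 2*J/(21 + J))
q(s(-4, -1))*u(8) = (2*(4 + 2*(-4))/(21 + (4 + 2*(-4))))*56 = (2*(4 - 8)/(21 + (4 - 8)))*56 = (2*(-4)/(21 - 4))*56 = (2*(-4)/17)*56 = (2*(-4)*(1/17))*56 = -8/17*56 = -448/17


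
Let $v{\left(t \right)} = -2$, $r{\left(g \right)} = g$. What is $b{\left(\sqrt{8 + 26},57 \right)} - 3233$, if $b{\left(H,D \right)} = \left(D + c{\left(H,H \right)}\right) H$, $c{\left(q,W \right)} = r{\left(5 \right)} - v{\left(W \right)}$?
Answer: $-3233 + 64 \sqrt{34} \approx -2859.8$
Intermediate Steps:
$c{\left(q,W \right)} = 7$ ($c{\left(q,W \right)} = 5 - -2 = 5 + 2 = 7$)
$b{\left(H,D \right)} = H \left(7 + D\right)$ ($b{\left(H,D \right)} = \left(D + 7\right) H = \left(7 + D\right) H = H \left(7 + D\right)$)
$b{\left(\sqrt{8 + 26},57 \right)} - 3233 = \sqrt{8 + 26} \left(7 + 57\right) - 3233 = \sqrt{34} \cdot 64 - 3233 = 64 \sqrt{34} - 3233 = -3233 + 64 \sqrt{34}$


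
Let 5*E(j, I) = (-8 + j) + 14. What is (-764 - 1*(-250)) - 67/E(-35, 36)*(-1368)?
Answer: -473186/29 ≈ -16317.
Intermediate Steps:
E(j, I) = 6/5 + j/5 (E(j, I) = ((-8 + j) + 14)/5 = (6 + j)/5 = 6/5 + j/5)
(-764 - 1*(-250)) - 67/E(-35, 36)*(-1368) = (-764 - 1*(-250)) - 67/(6/5 + (⅕)*(-35))*(-1368) = (-764 + 250) - 67/(6/5 - 7)*(-1368) = -514 - 67/(-29/5)*(-1368) = -514 - 67*(-5/29)*(-1368) = -514 + (335/29)*(-1368) = -514 - 458280/29 = -473186/29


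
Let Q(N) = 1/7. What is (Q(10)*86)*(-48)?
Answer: -4128/7 ≈ -589.71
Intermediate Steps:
Q(N) = 1/7
(Q(10)*86)*(-48) = ((1/7)*86)*(-48) = (86/7)*(-48) = -4128/7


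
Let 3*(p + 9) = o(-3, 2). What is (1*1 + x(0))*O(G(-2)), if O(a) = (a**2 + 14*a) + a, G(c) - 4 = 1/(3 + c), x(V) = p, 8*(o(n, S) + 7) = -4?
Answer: -1050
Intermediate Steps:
o(n, S) = -15/2 (o(n, S) = -7 + (1/8)*(-4) = -7 - 1/2 = -15/2)
p = -23/2 (p = -9 + (1/3)*(-15/2) = -9 - 5/2 = -23/2 ≈ -11.500)
x(V) = -23/2
G(c) = 4 + 1/(3 + c)
O(a) = a**2 + 15*a
(1*1 + x(0))*O(G(-2)) = (1*1 - 23/2)*(((13 + 4*(-2))/(3 - 2))*(15 + (13 + 4*(-2))/(3 - 2))) = (1 - 23/2)*(((13 - 8)/1)*(15 + (13 - 8)/1)) = -21*1*5*(15 + 1*5)/2 = -105*(15 + 5)/2 = -105*20/2 = -21/2*100 = -1050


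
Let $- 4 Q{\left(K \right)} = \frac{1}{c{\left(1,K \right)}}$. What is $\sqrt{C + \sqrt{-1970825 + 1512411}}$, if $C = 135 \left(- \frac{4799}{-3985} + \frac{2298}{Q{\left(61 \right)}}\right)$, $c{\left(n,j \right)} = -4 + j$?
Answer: $\frac{\sqrt{-44929779210279 + 635209 i \sqrt{458414}}}{797} \approx 0.040252 + 8410.3 i$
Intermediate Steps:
$Q{\left(K \right)} = - \frac{1}{4 \left(-4 + K\right)}$
$C = - \frac{56373625107}{797}$ ($C = 135 \left(- \frac{4799}{-3985} + \frac{2298}{\left(-1\right) \frac{1}{-16 + 4 \cdot 61}}\right) = 135 \left(\left(-4799\right) \left(- \frac{1}{3985}\right) + \frac{2298}{\left(-1\right) \frac{1}{-16 + 244}}\right) = 135 \left(\frac{4799}{3985} + \frac{2298}{\left(-1\right) \frac{1}{228}}\right) = 135 \left(\frac{4799}{3985} + \frac{2298}{- \frac{1}{228}}\right) = 135 \left(\frac{4799}{3985} + 2298 \left(-228\right)\right) = 135 \left(\frac{4799}{3985} - 523944\right) = 135 \left(- \frac{2087912041}{3985}\right) = - \frac{56373625107}{797} \approx -7.0732 \cdot 10^{7}$)
$\sqrt{C + \sqrt{-1970825 + 1512411}} = \sqrt{- \frac{56373625107}{797} + \sqrt{-1970825 + 1512411}} = \sqrt{- \frac{56373625107}{797} + \sqrt{-458414}} = \sqrt{- \frac{56373625107}{797} + i \sqrt{458414}}$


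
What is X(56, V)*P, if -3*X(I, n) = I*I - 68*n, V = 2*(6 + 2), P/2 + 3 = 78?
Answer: -102400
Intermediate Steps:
P = 150 (P = -6 + 2*78 = -6 + 156 = 150)
V = 16 (V = 2*8 = 16)
X(I, n) = -I²/3 + 68*n/3 (X(I, n) = -(I*I - 68*n)/3 = -(I² - 68*n)/3 = -I²/3 + 68*n/3)
X(56, V)*P = (-⅓*56² + (68/3)*16)*150 = (-⅓*3136 + 1088/3)*150 = (-3136/3 + 1088/3)*150 = -2048/3*150 = -102400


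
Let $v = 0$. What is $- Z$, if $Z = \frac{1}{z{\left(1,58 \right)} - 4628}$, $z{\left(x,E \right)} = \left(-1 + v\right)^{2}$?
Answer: $\frac{1}{4627} \approx 0.00021612$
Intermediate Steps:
$z{\left(x,E \right)} = 1$ ($z{\left(x,E \right)} = \left(-1 + 0\right)^{2} = \left(-1\right)^{2} = 1$)
$Z = - \frac{1}{4627}$ ($Z = \frac{1}{1 - 4628} = \frac{1}{-4627} = - \frac{1}{4627} \approx -0.00021612$)
$- Z = \left(-1\right) \left(- \frac{1}{4627}\right) = \frac{1}{4627}$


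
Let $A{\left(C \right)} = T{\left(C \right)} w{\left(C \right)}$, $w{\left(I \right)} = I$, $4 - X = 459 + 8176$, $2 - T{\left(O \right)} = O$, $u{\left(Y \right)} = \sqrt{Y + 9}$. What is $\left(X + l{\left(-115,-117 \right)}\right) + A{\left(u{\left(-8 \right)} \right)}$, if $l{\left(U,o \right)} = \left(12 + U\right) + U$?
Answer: $-8848$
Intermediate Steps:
$u{\left(Y \right)} = \sqrt{9 + Y}$
$T{\left(O \right)} = 2 - O$
$X = -8631$ ($X = 4 - \left(459 + 8176\right) = 4 - 8635 = -8631$)
$l{\left(U,o \right)} = 12 + 2 U$
$A{\left(C \right)} = C \left(2 - C\right)$ ($A{\left(C \right)} = \left(2 - C\right) C = C \left(2 - C\right)$)
$\left(X + l{\left(-115,-117 \right)}\right) + A{\left(u{\left(-8 \right)} \right)} = \left(-8631 + \left(12 + 2 \left(-115\right)\right)\right) + \sqrt{9 - 8} \left(2 - \sqrt{9 - 8}\right) = \left(-8631 + \left(12 - 230\right)\right) + \sqrt{1} \left(2 - \sqrt{1}\right) = \left(-8631 - 218\right) + 1 \left(2 - 1\right) = -8849 + 1 \left(2 - 1\right) = -8849 + 1 \cdot 1 = -8849 + 1 = -8848$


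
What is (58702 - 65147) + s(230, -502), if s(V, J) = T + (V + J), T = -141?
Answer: -6858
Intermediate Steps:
s(V, J) = -141 + J + V (s(V, J) = -141 + (V + J) = -141 + (J + V) = -141 + J + V)
(58702 - 65147) + s(230, -502) = (58702 - 65147) + (-141 - 502 + 230) = -6445 - 413 = -6858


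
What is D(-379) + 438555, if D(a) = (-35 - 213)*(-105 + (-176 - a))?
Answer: 414251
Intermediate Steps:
D(a) = 69688 + 248*a (D(a) = -248*(-281 - a) = 69688 + 248*a)
D(-379) + 438555 = (69688 + 248*(-379)) + 438555 = (69688 - 93992) + 438555 = -24304 + 438555 = 414251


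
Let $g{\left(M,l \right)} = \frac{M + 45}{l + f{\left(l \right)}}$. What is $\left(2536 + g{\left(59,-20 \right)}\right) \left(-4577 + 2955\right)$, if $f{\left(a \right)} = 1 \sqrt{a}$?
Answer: $- \frac{86212544}{21} + \frac{84344 i \sqrt{5}}{105} \approx -4.1054 \cdot 10^{6} + 1796.2 i$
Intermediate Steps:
$f{\left(a \right)} = \sqrt{a}$
$g{\left(M,l \right)} = \frac{45 + M}{l + \sqrt{l}}$ ($g{\left(M,l \right)} = \frac{M + 45}{l + \sqrt{l}} = \frac{45 + M}{l + \sqrt{l}}$)
$\left(2536 + g{\left(59,-20 \right)}\right) \left(-4577 + 2955\right) = \left(2536 + \frac{45 + 59}{-20 + \sqrt{-20}}\right) \left(-4577 + 2955\right) = \left(2536 + \frac{1}{-20 + 2 i \sqrt{5}} \cdot 104\right) \left(-1622\right) = \left(2536 + \frac{104}{-20 + 2 i \sqrt{5}}\right) \left(-1622\right) = -4113392 - \frac{168688}{-20 + 2 i \sqrt{5}}$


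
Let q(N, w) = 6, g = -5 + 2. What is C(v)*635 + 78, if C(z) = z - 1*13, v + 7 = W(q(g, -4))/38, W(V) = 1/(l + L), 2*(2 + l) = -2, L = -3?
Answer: -2878451/228 ≈ -12625.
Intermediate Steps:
g = -3
l = -3 (l = -2 + (½)*(-2) = -2 - 1 = -3)
W(V) = -⅙ (W(V) = 1/(-3 - 3) = 1/(-6) = -⅙)
v = -1597/228 (v = -7 - ⅙/38 = -7 - ⅙*1/38 = -7 - 1/228 = -1597/228 ≈ -7.0044)
C(z) = -13 + z (C(z) = z - 13 = -13 + z)
C(v)*635 + 78 = (-13 - 1597/228)*635 + 78 = -4561/228*635 + 78 = -2896235/228 + 78 = -2878451/228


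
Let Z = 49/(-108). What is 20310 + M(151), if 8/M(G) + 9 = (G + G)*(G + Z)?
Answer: 49853393562/2454623 ≈ 20310.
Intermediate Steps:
Z = -49/108 (Z = 49*(-1/108) = -49/108 ≈ -0.45370)
M(G) = 8/(-9 + 2*G*(-49/108 + G)) (M(G) = 8/(-9 + (G + G)*(G - 49/108)) = 8/(-9 + (2*G)*(-49/108 + G)) = 8/(-9 + 2*G*(-49/108 + G)))
20310 + M(151) = 20310 + 432/(-486 - 49*151 + 108*151²) = 20310 + 432/(-486 - 7399 + 108*22801) = 20310 + 432/(-486 - 7399 + 2462508) = 20310 + 432/2454623 = 49853393562/2454623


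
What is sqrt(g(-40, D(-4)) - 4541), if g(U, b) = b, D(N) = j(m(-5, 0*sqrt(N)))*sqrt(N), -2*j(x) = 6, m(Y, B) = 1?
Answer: sqrt(-4541 - 6*I) ≈ 0.0445 - 67.387*I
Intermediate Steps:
j(x) = -3 (j(x) = -1/2*6 = -3)
D(N) = -3*sqrt(N)
sqrt(g(-40, D(-4)) - 4541) = sqrt(-6*I - 4541) = sqrt(-4541 - 6*I)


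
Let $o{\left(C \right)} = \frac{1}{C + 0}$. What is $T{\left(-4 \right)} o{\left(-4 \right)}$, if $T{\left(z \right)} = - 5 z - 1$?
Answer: $- \frac{19}{4} \approx -4.75$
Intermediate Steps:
$T{\left(z \right)} = -1 - 5 z$
$o{\left(C \right)} = \frac{1}{C}$
$T{\left(-4 \right)} o{\left(-4 \right)} = \frac{-1 - -20}{-4} = \left(-1 + 20\right) \left(- \frac{1}{4}\right) = 19 \left(- \frac{1}{4}\right) = - \frac{19}{4}$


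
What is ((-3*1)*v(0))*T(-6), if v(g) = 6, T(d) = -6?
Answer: 108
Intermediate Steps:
((-3*1)*v(0))*T(-6) = (-3*1*6)*(-6) = -3*6*(-6) = -18*(-6) = 108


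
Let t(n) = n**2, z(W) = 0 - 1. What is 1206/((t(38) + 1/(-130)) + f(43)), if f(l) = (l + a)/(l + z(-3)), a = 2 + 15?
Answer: 1097460/1315333 ≈ 0.83436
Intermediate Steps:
z(W) = -1
a = 17
f(l) = (17 + l)/(-1 + l) (f(l) = (l + 17)/(l - 1) = (17 + l)/(-1 + l))
1206/((t(38) + 1/(-130)) + f(43)) = 1206/((38**2 + 1/(-130)) + (17 + 43)/(-1 + 43)) = 1206/((1444 - 1/130) + 60/42) = 1206/(187719/130 + (1/42)*60) = 1206/(187719/130 + 10/7) = 1206/(1315333/910) = 1206*(910/1315333) = 1097460/1315333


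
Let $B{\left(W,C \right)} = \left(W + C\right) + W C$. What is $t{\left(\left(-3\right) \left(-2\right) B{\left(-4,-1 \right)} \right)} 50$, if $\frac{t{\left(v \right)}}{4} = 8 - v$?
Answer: $2800$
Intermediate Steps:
$B{\left(W,C \right)} = C + W + C W$ ($B{\left(W,C \right)} = \left(C + W\right) + C W = C + W + C W$)
$t{\left(v \right)} = 32 - 4 v$ ($t{\left(v \right)} = 4 \left(8 - v\right) = 32 - 4 v$)
$t{\left(\left(-3\right) \left(-2\right) B{\left(-4,-1 \right)} \right)} 50 = \left(32 - 4 \left(-3\right) \left(-2\right) \left(-1 - 4 - -4\right)\right) 50 = \left(32 - 4 \cdot 6 \left(-1 - 4 + 4\right)\right) 50 = \left(32 - 4 \cdot 6 \left(-1\right)\right) 50 = \left(32 - -24\right) 50 = \left(32 + 24\right) 50 = 56 \cdot 50 = 2800$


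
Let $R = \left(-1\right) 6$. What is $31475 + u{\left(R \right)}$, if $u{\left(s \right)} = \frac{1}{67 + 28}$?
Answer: $\frac{2990126}{95} \approx 31475.0$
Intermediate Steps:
$R = -6$
$u{\left(s \right)} = \frac{1}{95}$
$31475 + u{\left(R \right)} = 31475 + \frac{1}{95} = \frac{2990126}{95}$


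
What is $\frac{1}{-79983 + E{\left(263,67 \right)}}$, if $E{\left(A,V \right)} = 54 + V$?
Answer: $- \frac{1}{79862} \approx -1.2522 \cdot 10^{-5}$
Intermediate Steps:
$\frac{1}{-79983 + E{\left(263,67 \right)}} = \frac{1}{-79983 + \left(54 + 67\right)} = \frac{1}{-79983 + 121} = \frac{1}{-79862} = - \frac{1}{79862}$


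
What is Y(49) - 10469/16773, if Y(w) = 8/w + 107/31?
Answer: 76198132/25478187 ≈ 2.9907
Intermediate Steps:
Y(w) = 107/31 + 8/w (Y(w) = 8/w + 107*(1/31) = 8/w + 107/31 = 107/31 + 8/w)
Y(49) - 10469/16773 = (107/31 + 8/49) - 10469/16773 = (107/31 + 8*(1/49)) - 10469/16773 = (107/31 + 8/49) - 1*10469/16773 = 5491/1519 - 10469/16773 = 76198132/25478187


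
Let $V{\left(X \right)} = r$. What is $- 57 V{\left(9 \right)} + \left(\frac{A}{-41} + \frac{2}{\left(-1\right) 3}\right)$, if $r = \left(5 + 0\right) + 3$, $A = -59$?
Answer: $- \frac{55993}{123} \approx -455.23$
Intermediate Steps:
$r = 8$ ($r = 5 + 3 = 8$)
$V{\left(X \right)} = 8$
$- 57 V{\left(9 \right)} + \left(\frac{A}{-41} + \frac{2}{\left(-1\right) 3}\right) = \left(-57\right) 8 + \left(- \frac{59}{-41} + \frac{2}{\left(-1\right) 3}\right) = -456 + \left(\left(-59\right) \left(- \frac{1}{41}\right) + \frac{2}{-3}\right) = -456 + \left(\frac{59}{41} + 2 \left(- \frac{1}{3}\right)\right) = -456 + \left(\frac{59}{41} - \frac{2}{3}\right) = -456 + \frac{95}{123} = - \frac{55993}{123}$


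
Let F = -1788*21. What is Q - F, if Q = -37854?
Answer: -306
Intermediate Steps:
F = -37548
Q - F = -37854 - 1*(-37548) = -37854 + 37548 = -306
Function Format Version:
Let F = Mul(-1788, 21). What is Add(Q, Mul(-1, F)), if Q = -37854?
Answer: -306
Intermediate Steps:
F = -37548
Add(Q, Mul(-1, F)) = Add(-37854, Mul(-1, -37548)) = Add(-37854, 37548) = -306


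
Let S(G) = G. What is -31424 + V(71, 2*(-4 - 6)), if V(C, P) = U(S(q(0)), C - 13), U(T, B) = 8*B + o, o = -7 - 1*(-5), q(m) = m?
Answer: -30962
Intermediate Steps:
o = -2 (o = -7 + 5 = -2)
U(T, B) = -2 + 8*B (U(T, B) = 8*B - 2 = -2 + 8*B)
V(C, P) = -106 + 8*C (V(C, P) = -2 + 8*(C - 13) = -2 + 8*(-13 + C) = -2 + (-104 + 8*C) = -106 + 8*C)
-31424 + V(71, 2*(-4 - 6)) = -31424 + (-106 + 8*71) = -31424 + (-106 + 568) = -31424 + 462 = -30962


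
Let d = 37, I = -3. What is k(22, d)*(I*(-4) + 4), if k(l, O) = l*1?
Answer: 352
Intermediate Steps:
k(l, O) = l
k(22, d)*(I*(-4) + 4) = 22*(-3*(-4) + 4) = 22*(12 + 4) = 22*16 = 352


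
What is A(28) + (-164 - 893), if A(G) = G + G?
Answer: -1001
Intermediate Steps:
A(G) = 2*G
A(28) + (-164 - 893) = 2*28 + (-164 - 893) = 56 - 1057 = -1001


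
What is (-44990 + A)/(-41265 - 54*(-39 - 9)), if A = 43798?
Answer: 1192/38673 ≈ 0.030823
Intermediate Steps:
(-44990 + A)/(-41265 - 54*(-39 - 9)) = (-44990 + 43798)/(-41265 - 54*(-39 - 9)) = -1192/(-41265 - 54*(-48)) = -1192/(-41265 + 2592) = -1192/(-38673) = -1192*(-1/38673) = 1192/38673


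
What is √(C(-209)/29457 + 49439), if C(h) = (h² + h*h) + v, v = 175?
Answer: 16*√2068939670/3273 ≈ 222.36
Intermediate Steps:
C(h) = 175 + 2*h² (C(h) = (h² + h*h) + 175 = (h² + h²) + 175 = 2*h² + 175 = 175 + 2*h²)
√(C(-209)/29457 + 49439) = √((175 + 2*(-209)²)/29457 + 49439) = √((175 + 2*43681)*(1/29457) + 49439) = √((175 + 87362)*(1/29457) + 49439) = √(87537*(1/29457) + 49439) = √(29179/9819 + 49439) = √(485470720/9819) = 16*√2068939670/3273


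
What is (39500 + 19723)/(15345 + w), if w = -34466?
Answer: -59223/19121 ≈ -3.0973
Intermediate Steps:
(39500 + 19723)/(15345 + w) = (39500 + 19723)/(15345 - 34466) = 59223/(-19121) = 59223*(-1/19121) = -59223/19121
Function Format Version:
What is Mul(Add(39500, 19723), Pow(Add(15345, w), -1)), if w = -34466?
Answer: Rational(-59223, 19121) ≈ -3.0973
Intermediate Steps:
Mul(Add(39500, 19723), Pow(Add(15345, w), -1)) = Mul(Add(39500, 19723), Pow(Add(15345, -34466), -1)) = Mul(59223, Pow(-19121, -1)) = Mul(59223, Rational(-1, 19121)) = Rational(-59223, 19121)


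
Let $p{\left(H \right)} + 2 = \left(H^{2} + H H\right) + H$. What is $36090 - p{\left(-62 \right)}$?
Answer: $28466$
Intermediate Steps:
$p{\left(H \right)} = -2 + H + 2 H^{2}$ ($p{\left(H \right)} = -2 + \left(\left(H^{2} + H H\right) + H\right) = -2 + \left(\left(H^{2} + H^{2}\right) + H\right) = -2 + \left(2 H^{2} + H\right) = -2 + \left(H + 2 H^{2}\right) = -2 + H + 2 H^{2}$)
$36090 - p{\left(-62 \right)} = 36090 - \left(-2 - 62 + 2 \left(-62\right)^{2}\right) = 36090 - \left(-2 - 62 + 2 \cdot 3844\right) = 36090 - \left(-2 - 62 + 7688\right) = 36090 - 7624 = 28466$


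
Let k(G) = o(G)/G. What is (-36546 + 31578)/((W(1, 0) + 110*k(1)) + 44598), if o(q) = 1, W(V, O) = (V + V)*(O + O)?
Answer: -1242/11177 ≈ -0.11112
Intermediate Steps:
W(V, O) = 4*O*V (W(V, O) = (2*V)*(2*O) = 4*O*V)
k(G) = 1/G
(-36546 + 31578)/((W(1, 0) + 110*k(1)) + 44598) = (-36546 + 31578)/((4*0*1 + 110/1) + 44598) = -4968/((0 + 110*1) + 44598) = -4968/((0 + 110) + 44598) = -4968/(110 + 44598) = -4968/44708 = -4968*1/44708 = -1242/11177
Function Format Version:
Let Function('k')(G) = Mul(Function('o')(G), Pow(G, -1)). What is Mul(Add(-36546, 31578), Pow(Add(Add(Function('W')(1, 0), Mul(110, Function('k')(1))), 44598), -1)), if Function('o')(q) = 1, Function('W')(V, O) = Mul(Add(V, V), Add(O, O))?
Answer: Rational(-1242, 11177) ≈ -0.11112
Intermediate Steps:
Function('W')(V, O) = Mul(4, O, V) (Function('W')(V, O) = Mul(Mul(2, V), Mul(2, O)) = Mul(4, O, V))
Function('k')(G) = Pow(G, -1) (Function('k')(G) = Mul(1, Pow(G, -1)) = Pow(G, -1))
Mul(Add(-36546, 31578), Pow(Add(Add(Function('W')(1, 0), Mul(110, Function('k')(1))), 44598), -1)) = Mul(Add(-36546, 31578), Pow(Add(Add(Mul(4, 0, 1), Mul(110, Pow(1, -1))), 44598), -1)) = Mul(-4968, Pow(Add(Add(0, Mul(110, 1)), 44598), -1)) = Mul(-4968, Pow(Add(Add(0, 110), 44598), -1)) = Mul(-4968, Pow(Add(110, 44598), -1)) = Mul(-4968, Pow(44708, -1)) = Mul(-4968, Rational(1, 44708)) = Rational(-1242, 11177)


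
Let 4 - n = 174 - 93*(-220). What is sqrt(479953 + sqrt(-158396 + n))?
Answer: sqrt(479953 + I*sqrt(179026)) ≈ 692.79 + 0.305*I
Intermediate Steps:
n = -20630 (n = 4 - (174 - 93*(-220)) = 4 - (174 + 20460) = 4 - 1*20634 = 4 - 20634 = -20630)
sqrt(479953 + sqrt(-158396 + n)) = sqrt(479953 + sqrt(-158396 - 20630)) = sqrt(479953 + sqrt(-179026)) = sqrt(479953 + I*sqrt(179026))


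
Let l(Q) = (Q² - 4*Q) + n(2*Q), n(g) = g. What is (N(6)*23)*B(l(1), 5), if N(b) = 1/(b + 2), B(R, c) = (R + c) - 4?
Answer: 0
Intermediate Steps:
l(Q) = Q² - 2*Q (l(Q) = (Q² - 4*Q) + 2*Q = Q² - 2*Q)
B(R, c) = -4 + R + c
N(b) = 1/(2 + b)
(N(6)*23)*B(l(1), 5) = (23/(2 + 6))*(-4 + 1*(-2 + 1) + 5) = (23/8)*(-4 + 1*(-1) + 5) = ((⅛)*23)*(-4 - 1 + 5) = (23/8)*0 = 0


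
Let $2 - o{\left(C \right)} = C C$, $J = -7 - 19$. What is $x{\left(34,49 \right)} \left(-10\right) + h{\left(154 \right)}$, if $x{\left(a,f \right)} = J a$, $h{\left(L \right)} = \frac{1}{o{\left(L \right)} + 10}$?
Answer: $\frac{209543359}{23704} \approx 8840.0$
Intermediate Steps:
$J = -26$
$o{\left(C \right)} = 2 - C^{2}$ ($o{\left(C \right)} = 2 - C C = 2 - C^{2}$)
$h{\left(L \right)} = \frac{1}{12 - L^{2}}$ ($h{\left(L \right)} = \frac{1}{\left(2 - L^{2}\right) + 10} = \frac{1}{12 - L^{2}}$)
$x{\left(a,f \right)} = - 26 a$
$x{\left(34,49 \right)} \left(-10\right) + h{\left(154 \right)} = \left(-26\right) 34 \left(-10\right) - \frac{1}{-12 + 154^{2}} = \left(-884\right) \left(-10\right) - \frac{1}{-12 + 23716} = 8840 - \frac{1}{23704} = \frac{209543359}{23704}$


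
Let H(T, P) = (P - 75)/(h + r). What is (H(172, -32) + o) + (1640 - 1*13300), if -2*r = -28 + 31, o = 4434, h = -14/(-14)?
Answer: -7012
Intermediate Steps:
h = 1 (h = -14*(-1/14) = 1)
r = -3/2 (r = -(-28 + 31)/2 = -½*3 = -3/2 ≈ -1.5000)
H(T, P) = 150 - 2*P (H(T, P) = (P - 75)/(1 - 3/2) = (-75 + P)/(-½) = (-75 + P)*(-2) = 150 - 2*P)
(H(172, -32) + o) + (1640 - 1*13300) = ((150 - 2*(-32)) + 4434) + (1640 - 1*13300) = ((150 + 64) + 4434) + (1640 - 13300) = (214 + 4434) - 11660 = 4648 - 11660 = -7012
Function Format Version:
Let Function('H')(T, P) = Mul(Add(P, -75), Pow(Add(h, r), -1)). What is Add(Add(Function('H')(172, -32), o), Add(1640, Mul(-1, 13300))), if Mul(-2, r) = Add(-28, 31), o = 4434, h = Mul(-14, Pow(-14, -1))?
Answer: -7012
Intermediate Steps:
h = 1 (h = Mul(-14, Rational(-1, 14)) = 1)
r = Rational(-3, 2) (r = Mul(Rational(-1, 2), Add(-28, 31)) = Mul(Rational(-1, 2), 3) = Rational(-3, 2) ≈ -1.5000)
Function('H')(T, P) = Add(150, Mul(-2, P)) (Function('H')(T, P) = Mul(Add(P, -75), Pow(Add(1, Rational(-3, 2)), -1)) = Mul(Add(-75, P), Pow(Rational(-1, 2), -1)) = Mul(Add(-75, P), -2) = Add(150, Mul(-2, P)))
Add(Add(Function('H')(172, -32), o), Add(1640, Mul(-1, 13300))) = Add(Add(Add(150, Mul(-2, -32)), 4434), Add(1640, Mul(-1, 13300))) = Add(Add(Add(150, 64), 4434), Add(1640, -13300)) = Add(Add(214, 4434), -11660) = Add(4648, -11660) = -7012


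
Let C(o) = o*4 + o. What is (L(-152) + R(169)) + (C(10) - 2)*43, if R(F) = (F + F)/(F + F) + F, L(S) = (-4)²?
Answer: 2250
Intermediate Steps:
L(S) = 16
C(o) = 5*o (C(o) = 4*o + o = 5*o)
R(F) = 1 + F (R(F) = (2*F)/((2*F)) + F = (2*F)*(1/(2*F)) + F = 1 + F)
(L(-152) + R(169)) + (C(10) - 2)*43 = (16 + (1 + 169)) + (5*10 - 2)*43 = (16 + 170) + (50 - 2)*43 = 186 + 48*43 = 186 + 2064 = 2250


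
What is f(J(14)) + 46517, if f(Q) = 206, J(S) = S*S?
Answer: 46723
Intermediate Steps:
J(S) = S**2
f(J(14)) + 46517 = 206 + 46517 = 46723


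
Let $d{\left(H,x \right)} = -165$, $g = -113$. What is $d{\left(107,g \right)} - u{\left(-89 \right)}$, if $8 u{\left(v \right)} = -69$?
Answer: $- \frac{1251}{8} \approx -156.38$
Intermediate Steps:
$u{\left(v \right)} = - \frac{69}{8}$ ($u{\left(v \right)} = \frac{1}{8} \left(-69\right) = - \frac{69}{8}$)
$d{\left(107,g \right)} - u{\left(-89 \right)} = -165 - - \frac{69}{8} = -165 + \frac{69}{8} = - \frac{1251}{8}$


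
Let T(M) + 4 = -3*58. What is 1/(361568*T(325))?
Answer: -1/64359104 ≈ -1.5538e-8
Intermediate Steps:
T(M) = -178 (T(M) = -4 - 3*58 = -4 - 174 = -178)
1/(361568*T(325)) = 1/(361568*(-178)) = (1/361568)*(-1/178) = -1/64359104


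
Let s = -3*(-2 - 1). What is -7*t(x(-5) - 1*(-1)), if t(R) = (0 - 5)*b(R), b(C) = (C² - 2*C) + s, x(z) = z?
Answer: 1155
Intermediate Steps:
s = 9 (s = -3*(-3) = 9)
b(C) = 9 + C² - 2*C (b(C) = (C² - 2*C) + 9 = 9 + C² - 2*C)
t(R) = -45 - 5*R² + 10*R (t(R) = (0 - 5)*(9 + R² - 2*R) = -5*(9 + R² - 2*R) = -45 - 5*R² + 10*R)
-7*t(x(-5) - 1*(-1)) = -7*(-45 - 5*(-5 - 1*(-1))² + 10*(-5 - 1*(-1))) = -7*(-45 - 5*(-5 + 1)² + 10*(-5 + 1)) = -7*(-45 - 5*(-4)² + 10*(-4)) = -7*(-45 - 5*16 - 40) = -7*(-45 - 80 - 40) = -7*(-165) = 1155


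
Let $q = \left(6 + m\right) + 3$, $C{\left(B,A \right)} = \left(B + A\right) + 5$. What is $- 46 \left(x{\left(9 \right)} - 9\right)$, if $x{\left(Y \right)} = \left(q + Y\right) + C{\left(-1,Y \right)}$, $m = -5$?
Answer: $-782$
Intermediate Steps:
$C{\left(B,A \right)} = 5 + A + B$ ($C{\left(B,A \right)} = \left(A + B\right) + 5 = 5 + A + B$)
$q = 4$ ($q = \left(6 - 5\right) + 3 = 1 + 3 = 4$)
$x{\left(Y \right)} = 8 + 2 Y$ ($x{\left(Y \right)} = \left(4 + Y\right) + \left(5 + Y - 1\right) = \left(4 + Y\right) + \left(4 + Y\right) = 8 + 2 Y$)
$- 46 \left(x{\left(9 \right)} - 9\right) = - 46 \left(\left(8 + 2 \cdot 9\right) - 9\right) = - 46 \left(\left(8 + 18\right) - 9\right) = - 46 \left(26 - 9\right) = \left(-46\right) 17 = -782$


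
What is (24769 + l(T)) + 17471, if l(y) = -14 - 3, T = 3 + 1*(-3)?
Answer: 42223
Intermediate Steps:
T = 0 (T = 3 - 3 = 0)
l(y) = -17 (l(y) = -14 - 1*3 = -14 - 3 = -17)
(24769 + l(T)) + 17471 = (24769 - 17) + 17471 = 24752 + 17471 = 42223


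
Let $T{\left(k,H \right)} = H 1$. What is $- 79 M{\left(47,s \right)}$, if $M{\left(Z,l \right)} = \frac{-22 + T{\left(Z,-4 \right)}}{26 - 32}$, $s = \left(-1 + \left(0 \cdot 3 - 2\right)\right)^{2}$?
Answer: $- \frac{1027}{3} \approx -342.33$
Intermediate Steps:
$T{\left(k,H \right)} = H$
$s = 9$ ($s = \left(-1 + \left(0 - 2\right)\right)^{2} = \left(-1 - 2\right)^{2} = \left(-3\right)^{2} = 9$)
$M{\left(Z,l \right)} = \frac{13}{3}$ ($M{\left(Z,l \right)} = \frac{-22 - 4}{26 - 32} = - \frac{26}{-6} = \left(-26\right) \left(- \frac{1}{6}\right) = \frac{13}{3}$)
$- 79 M{\left(47,s \right)} = \left(-79\right) \frac{13}{3} = - \frac{1027}{3}$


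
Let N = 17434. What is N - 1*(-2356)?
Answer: 19790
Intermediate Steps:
N - 1*(-2356) = 17434 - 1*(-2356) = 17434 + 2356 = 19790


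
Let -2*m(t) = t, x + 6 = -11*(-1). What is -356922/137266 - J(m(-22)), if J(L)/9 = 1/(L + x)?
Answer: -3473073/1098128 ≈ -3.1627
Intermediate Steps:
x = 5 (x = -6 - 11*(-1) = -6 + 11 = 5)
m(t) = -t/2
J(L) = 9/(5 + L) (J(L) = 9/(L + 5) = 9/(5 + L))
-356922/137266 - J(m(-22)) = -356922/137266 - 9/(5 - ½*(-22)) = -356922*1/137266 - 9/(5 + 11) = -178461/68633 - 9/16 = -3473073/1098128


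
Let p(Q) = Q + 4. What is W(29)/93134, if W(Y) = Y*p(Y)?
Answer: 957/93134 ≈ 0.010276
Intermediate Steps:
p(Q) = 4 + Q
W(Y) = Y*(4 + Y)
W(29)/93134 = (29*(4 + 29))/93134 = (29*33)*(1/93134) = 957*(1/93134) = 957/93134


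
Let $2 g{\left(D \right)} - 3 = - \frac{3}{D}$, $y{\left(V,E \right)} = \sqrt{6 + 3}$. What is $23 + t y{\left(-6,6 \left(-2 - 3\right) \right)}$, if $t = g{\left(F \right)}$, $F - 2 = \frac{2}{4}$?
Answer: $\frac{257}{10} \approx 25.7$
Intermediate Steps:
$F = \frac{5}{2}$ ($F = 2 + \frac{2}{4} = 2 + 2 \cdot \frac{1}{4} = 2 + \frac{1}{2} = \frac{5}{2} \approx 2.5$)
$y{\left(V,E \right)} = 3$ ($y{\left(V,E \right)} = \sqrt{9} = 3$)
$g{\left(D \right)} = \frac{3}{2} - \frac{3}{2 D}$ ($g{\left(D \right)} = \frac{3}{2} + \frac{\left(-3\right) \frac{1}{D}}{2} = \frac{3}{2} - \frac{3}{2 D}$)
$t = \frac{9}{10}$ ($t = \frac{3 \left(-1 + \frac{5}{2}\right)}{2 \cdot \frac{5}{2}} = \frac{3}{2} \cdot \frac{2}{5} \cdot \frac{3}{2} = \frac{9}{10} \approx 0.9$)
$23 + t y{\left(-6,6 \left(-2 - 3\right) \right)} = 23 + \frac{9}{10} \cdot 3 = 23 + \frac{27}{10} = \frac{257}{10}$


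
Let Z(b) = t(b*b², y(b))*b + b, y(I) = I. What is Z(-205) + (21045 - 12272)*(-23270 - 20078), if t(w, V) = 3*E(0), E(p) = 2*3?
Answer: -380295899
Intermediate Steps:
E(p) = 6
t(w, V) = 18 (t(w, V) = 3*6 = 18)
Z(b) = 19*b (Z(b) = 18*b + b = 19*b)
Z(-205) + (21045 - 12272)*(-23270 - 20078) = 19*(-205) + (21045 - 12272)*(-23270 - 20078) = -3895 + 8773*(-43348) = -3895 - 380292004 = -380295899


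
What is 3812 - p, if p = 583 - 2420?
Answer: 5649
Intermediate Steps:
p = -1837
3812 - p = 3812 - 1*(-1837) = 3812 + 1837 = 5649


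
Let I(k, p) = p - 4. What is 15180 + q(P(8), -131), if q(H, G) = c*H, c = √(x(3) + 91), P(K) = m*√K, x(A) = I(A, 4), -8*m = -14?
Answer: 15180 + 7*√182/2 ≈ 15227.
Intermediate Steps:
m = 7/4 (m = -⅛*(-14) = 7/4 ≈ 1.7500)
I(k, p) = -4 + p
x(A) = 0 (x(A) = -4 + 4 = 0)
P(K) = 7*√K/4
c = √91 (c = √(0 + 91) = √91 ≈ 9.5394)
q(H, G) = H*√91 (q(H, G) = √91*H = H*√91)
15180 + q(P(8), -131) = 15180 + (7*√8/4)*√91 = 15180 + (7*(2*√2)/4)*√91 = 15180 + (7*√2/2)*√91 = 15180 + 7*√182/2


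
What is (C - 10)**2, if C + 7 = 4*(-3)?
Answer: 841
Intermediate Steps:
C = -19 (C = -7 + 4*(-3) = -7 - 12 = -19)
(C - 10)**2 = (-19 - 10)**2 = (-29)**2 = 841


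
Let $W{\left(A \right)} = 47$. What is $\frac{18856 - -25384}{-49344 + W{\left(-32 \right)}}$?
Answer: $- \frac{44240}{49297} \approx -0.89742$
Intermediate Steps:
$\frac{18856 - -25384}{-49344 + W{\left(-32 \right)}} = \frac{18856 - -25384}{-49344 + 47} = \frac{18856 + 25384}{-49297} = 44240 \left(- \frac{1}{49297}\right) = - \frac{44240}{49297}$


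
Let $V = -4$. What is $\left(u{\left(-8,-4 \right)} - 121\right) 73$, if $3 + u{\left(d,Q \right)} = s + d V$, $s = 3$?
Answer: $-6497$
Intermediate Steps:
$u{\left(d,Q \right)} = - 4 d$ ($u{\left(d,Q \right)} = -3 + \left(3 + d \left(-4\right)\right) = -3 - \left(-3 + 4 d\right) = - 4 d$)
$\left(u{\left(-8,-4 \right)} - 121\right) 73 = \left(\left(-4\right) \left(-8\right) - 121\right) 73 = \left(32 - 121\right) 73 = \left(-89\right) 73 = -6497$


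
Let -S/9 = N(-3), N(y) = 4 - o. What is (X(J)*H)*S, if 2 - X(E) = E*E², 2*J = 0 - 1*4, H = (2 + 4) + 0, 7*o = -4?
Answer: -17280/7 ≈ -2468.6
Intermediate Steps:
o = -4/7 (o = (⅐)*(-4) = -4/7 ≈ -0.57143)
H = 6 (H = 6 + 0 = 6)
J = -2 (J = (0 - 1*4)/2 = (0 - 4)/2 = (½)*(-4) = -2)
N(y) = 32/7 (N(y) = 4 - 1*(-4/7) = 4 + 4/7 = 32/7)
S = -288/7 (S = -9*32/7 = -288/7 ≈ -41.143)
X(E) = 2 - E³ (X(E) = 2 - E*E² = 2 - E³)
(X(J)*H)*S = ((2 - 1*(-2)³)*6)*(-288/7) = ((2 - 1*(-8))*6)*(-288/7) = ((2 + 8)*6)*(-288/7) = (10*6)*(-288/7) = 60*(-288/7) = -17280/7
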